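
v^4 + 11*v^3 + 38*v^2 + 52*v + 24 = (v + 1)*(v + 2)^2*(v + 6)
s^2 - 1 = (s - 1)*(s + 1)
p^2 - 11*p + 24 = (p - 8)*(p - 3)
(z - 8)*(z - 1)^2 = z^3 - 10*z^2 + 17*z - 8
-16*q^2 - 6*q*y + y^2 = (-8*q + y)*(2*q + y)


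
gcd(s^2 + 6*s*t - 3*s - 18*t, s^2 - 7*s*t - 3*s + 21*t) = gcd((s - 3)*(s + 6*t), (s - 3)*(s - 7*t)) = s - 3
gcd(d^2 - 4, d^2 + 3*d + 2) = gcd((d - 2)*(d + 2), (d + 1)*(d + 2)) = d + 2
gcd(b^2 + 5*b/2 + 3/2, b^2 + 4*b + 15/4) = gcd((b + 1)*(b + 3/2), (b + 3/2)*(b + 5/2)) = b + 3/2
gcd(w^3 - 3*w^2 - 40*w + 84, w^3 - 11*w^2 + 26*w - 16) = w - 2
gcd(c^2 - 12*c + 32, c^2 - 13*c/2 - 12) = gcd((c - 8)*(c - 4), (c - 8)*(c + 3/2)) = c - 8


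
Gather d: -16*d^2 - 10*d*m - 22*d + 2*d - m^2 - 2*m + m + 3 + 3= -16*d^2 + d*(-10*m - 20) - m^2 - m + 6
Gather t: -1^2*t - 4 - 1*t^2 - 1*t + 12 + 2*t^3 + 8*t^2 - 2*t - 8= 2*t^3 + 7*t^2 - 4*t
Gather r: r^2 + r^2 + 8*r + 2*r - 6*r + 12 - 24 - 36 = 2*r^2 + 4*r - 48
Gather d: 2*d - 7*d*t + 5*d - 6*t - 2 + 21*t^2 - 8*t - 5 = d*(7 - 7*t) + 21*t^2 - 14*t - 7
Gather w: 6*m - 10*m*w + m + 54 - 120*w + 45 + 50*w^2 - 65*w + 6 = 7*m + 50*w^2 + w*(-10*m - 185) + 105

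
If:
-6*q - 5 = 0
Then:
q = -5/6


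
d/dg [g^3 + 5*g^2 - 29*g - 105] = 3*g^2 + 10*g - 29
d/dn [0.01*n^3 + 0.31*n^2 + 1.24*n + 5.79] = 0.03*n^2 + 0.62*n + 1.24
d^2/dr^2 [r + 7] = 0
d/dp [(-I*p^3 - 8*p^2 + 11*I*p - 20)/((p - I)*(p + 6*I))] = (-I*p^4 + 10*p^3 - 69*I*p^2 - 56*p + 166*I)/(p^4 + 10*I*p^3 - 13*p^2 + 60*I*p + 36)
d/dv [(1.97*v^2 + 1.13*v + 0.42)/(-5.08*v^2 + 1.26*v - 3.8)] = (8.2226*v^2 - 10.7048*v - 4.8232)/(25.8064*v^4 - 12.8016*v^3 + 40.1956*v^2 - 9.576*v + 14.44)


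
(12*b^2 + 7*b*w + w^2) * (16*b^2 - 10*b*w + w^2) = 192*b^4 - 8*b^3*w - 42*b^2*w^2 - 3*b*w^3 + w^4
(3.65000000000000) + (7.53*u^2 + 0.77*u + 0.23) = 7.53*u^2 + 0.77*u + 3.88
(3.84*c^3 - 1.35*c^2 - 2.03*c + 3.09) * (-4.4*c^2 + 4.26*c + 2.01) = -16.896*c^5 + 22.2984*c^4 + 10.8994*c^3 - 24.9573*c^2 + 9.0831*c + 6.2109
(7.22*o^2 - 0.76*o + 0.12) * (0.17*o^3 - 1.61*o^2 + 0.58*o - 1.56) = 1.2274*o^5 - 11.7534*o^4 + 5.4316*o^3 - 11.8972*o^2 + 1.2552*o - 0.1872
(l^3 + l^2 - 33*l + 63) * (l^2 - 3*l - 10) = l^5 - 2*l^4 - 46*l^3 + 152*l^2 + 141*l - 630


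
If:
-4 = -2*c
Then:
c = 2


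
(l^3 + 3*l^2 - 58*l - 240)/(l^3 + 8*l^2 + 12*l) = (l^2 - 3*l - 40)/(l*(l + 2))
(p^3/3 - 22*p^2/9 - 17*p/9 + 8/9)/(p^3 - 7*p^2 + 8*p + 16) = (3*p^2 - 25*p + 8)/(9*(p^2 - 8*p + 16))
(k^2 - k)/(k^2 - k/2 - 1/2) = 2*k/(2*k + 1)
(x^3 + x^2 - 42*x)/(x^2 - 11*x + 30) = x*(x + 7)/(x - 5)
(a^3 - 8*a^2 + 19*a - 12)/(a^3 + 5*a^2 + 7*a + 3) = (a^3 - 8*a^2 + 19*a - 12)/(a^3 + 5*a^2 + 7*a + 3)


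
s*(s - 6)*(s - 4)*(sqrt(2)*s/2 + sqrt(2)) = sqrt(2)*s^4/2 - 4*sqrt(2)*s^3 + 2*sqrt(2)*s^2 + 24*sqrt(2)*s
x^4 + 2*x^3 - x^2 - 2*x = x*(x - 1)*(x + 1)*(x + 2)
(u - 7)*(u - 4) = u^2 - 11*u + 28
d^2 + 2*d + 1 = (d + 1)^2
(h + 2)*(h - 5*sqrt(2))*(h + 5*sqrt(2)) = h^3 + 2*h^2 - 50*h - 100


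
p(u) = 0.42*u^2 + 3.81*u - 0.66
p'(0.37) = 4.12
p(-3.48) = -8.83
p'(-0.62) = 3.29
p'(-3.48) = 0.89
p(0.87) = 2.97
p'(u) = 0.84*u + 3.81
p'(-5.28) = -0.63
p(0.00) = -0.66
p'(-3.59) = 0.79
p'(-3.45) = 0.91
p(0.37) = 0.81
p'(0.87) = 4.54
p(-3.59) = -8.92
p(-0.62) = -2.86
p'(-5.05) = -0.43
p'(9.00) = 11.37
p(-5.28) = -9.07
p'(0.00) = 3.81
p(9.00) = 67.65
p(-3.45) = -8.81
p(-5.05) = -9.19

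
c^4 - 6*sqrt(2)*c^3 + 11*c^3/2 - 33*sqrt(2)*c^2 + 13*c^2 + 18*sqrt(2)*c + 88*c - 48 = (c - 1/2)*(c + 6)*(c - 4*sqrt(2))*(c - 2*sqrt(2))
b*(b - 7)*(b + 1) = b^3 - 6*b^2 - 7*b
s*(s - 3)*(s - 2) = s^3 - 5*s^2 + 6*s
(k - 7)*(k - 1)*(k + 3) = k^3 - 5*k^2 - 17*k + 21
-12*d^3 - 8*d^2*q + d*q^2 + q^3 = (-3*d + q)*(2*d + q)^2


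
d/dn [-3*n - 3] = -3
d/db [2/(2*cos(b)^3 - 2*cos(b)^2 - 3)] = 4*(3*cos(b) - 2)*sin(b)*cos(b)/(-2*cos(b)^3 + 2*cos(b)^2 + 3)^2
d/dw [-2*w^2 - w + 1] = -4*w - 1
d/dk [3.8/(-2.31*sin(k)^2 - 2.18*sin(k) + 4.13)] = (17.556*sin(k) + 8.284)*cos(k)/(2.31*sin(k)^2 + 2.18*sin(k) - 4.13)^2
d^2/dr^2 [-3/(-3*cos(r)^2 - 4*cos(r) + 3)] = 3*(-36*sin(r)^4 + 70*sin(r)^2 + 33*cos(r) - 9*cos(3*r) + 16)/(-3*sin(r)^2 + 4*cos(r))^3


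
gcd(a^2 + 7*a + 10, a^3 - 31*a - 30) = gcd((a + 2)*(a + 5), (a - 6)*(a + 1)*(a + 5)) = a + 5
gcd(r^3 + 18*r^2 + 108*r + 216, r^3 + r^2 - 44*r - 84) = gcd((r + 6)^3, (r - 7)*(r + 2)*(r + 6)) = r + 6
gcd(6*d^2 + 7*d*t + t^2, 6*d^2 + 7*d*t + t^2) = 6*d^2 + 7*d*t + t^2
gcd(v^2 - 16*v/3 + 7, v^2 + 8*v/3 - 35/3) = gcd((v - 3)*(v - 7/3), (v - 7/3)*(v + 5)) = v - 7/3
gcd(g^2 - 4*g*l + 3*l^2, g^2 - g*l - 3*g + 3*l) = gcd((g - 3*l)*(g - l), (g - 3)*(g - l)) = g - l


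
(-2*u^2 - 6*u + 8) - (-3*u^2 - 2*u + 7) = u^2 - 4*u + 1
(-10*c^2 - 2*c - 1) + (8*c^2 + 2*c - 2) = -2*c^2 - 3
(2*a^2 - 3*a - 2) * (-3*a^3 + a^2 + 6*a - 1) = -6*a^5 + 11*a^4 + 15*a^3 - 22*a^2 - 9*a + 2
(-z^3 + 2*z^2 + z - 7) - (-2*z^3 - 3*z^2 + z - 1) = z^3 + 5*z^2 - 6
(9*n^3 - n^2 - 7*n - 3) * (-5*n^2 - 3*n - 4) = -45*n^5 - 22*n^4 + 2*n^3 + 40*n^2 + 37*n + 12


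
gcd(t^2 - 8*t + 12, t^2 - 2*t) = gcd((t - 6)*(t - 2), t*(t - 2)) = t - 2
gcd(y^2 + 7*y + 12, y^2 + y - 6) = y + 3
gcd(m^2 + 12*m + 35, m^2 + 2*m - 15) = m + 5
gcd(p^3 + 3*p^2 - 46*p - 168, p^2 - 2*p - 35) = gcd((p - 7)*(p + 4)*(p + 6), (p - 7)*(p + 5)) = p - 7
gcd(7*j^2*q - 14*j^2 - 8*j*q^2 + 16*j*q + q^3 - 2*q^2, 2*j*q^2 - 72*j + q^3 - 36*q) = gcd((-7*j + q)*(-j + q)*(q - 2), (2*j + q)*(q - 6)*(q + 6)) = 1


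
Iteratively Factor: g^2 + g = (g)*(g + 1)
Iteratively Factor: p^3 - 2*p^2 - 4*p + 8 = (p - 2)*(p^2 - 4) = (p - 2)*(p + 2)*(p - 2)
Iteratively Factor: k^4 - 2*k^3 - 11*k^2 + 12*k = (k - 4)*(k^3 + 2*k^2 - 3*k) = (k - 4)*(k + 3)*(k^2 - k) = k*(k - 4)*(k + 3)*(k - 1)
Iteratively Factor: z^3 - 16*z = (z)*(z^2 - 16) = z*(z - 4)*(z + 4)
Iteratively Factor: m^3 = (m)*(m^2) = m^2*(m)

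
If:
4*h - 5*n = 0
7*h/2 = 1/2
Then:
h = 1/7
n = 4/35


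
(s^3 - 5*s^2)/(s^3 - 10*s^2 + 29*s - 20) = s^2/(s^2 - 5*s + 4)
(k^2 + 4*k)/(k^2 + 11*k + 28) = k/(k + 7)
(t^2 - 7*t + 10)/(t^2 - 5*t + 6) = (t - 5)/(t - 3)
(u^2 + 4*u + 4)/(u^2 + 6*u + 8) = (u + 2)/(u + 4)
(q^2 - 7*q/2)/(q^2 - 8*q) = (q - 7/2)/(q - 8)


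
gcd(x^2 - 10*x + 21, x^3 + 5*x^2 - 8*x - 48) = x - 3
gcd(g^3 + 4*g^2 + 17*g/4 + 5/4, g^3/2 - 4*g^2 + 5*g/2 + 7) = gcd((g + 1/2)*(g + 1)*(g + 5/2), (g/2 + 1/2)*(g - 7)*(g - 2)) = g + 1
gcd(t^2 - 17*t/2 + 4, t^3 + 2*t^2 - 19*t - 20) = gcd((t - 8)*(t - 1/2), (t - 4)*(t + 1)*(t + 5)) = 1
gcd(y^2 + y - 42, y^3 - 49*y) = y + 7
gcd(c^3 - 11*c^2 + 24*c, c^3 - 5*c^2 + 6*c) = c^2 - 3*c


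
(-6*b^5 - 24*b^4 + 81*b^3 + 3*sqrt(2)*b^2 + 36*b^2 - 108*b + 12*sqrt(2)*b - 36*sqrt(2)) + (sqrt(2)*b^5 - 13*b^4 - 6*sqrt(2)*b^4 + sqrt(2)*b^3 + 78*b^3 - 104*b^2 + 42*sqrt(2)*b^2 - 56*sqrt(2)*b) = -6*b^5 + sqrt(2)*b^5 - 37*b^4 - 6*sqrt(2)*b^4 + sqrt(2)*b^3 + 159*b^3 - 68*b^2 + 45*sqrt(2)*b^2 - 108*b - 44*sqrt(2)*b - 36*sqrt(2)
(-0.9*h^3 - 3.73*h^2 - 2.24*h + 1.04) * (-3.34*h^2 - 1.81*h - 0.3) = 3.006*h^5 + 14.0872*h^4 + 14.5029*h^3 + 1.6998*h^2 - 1.2104*h - 0.312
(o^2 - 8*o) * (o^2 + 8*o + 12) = o^4 - 52*o^2 - 96*o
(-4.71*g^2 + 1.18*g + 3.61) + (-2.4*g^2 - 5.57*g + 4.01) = -7.11*g^2 - 4.39*g + 7.62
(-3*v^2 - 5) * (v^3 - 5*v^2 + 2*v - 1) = -3*v^5 + 15*v^4 - 11*v^3 + 28*v^2 - 10*v + 5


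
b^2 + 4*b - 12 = (b - 2)*(b + 6)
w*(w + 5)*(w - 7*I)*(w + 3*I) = w^4 + 5*w^3 - 4*I*w^3 + 21*w^2 - 20*I*w^2 + 105*w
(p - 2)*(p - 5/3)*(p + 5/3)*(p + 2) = p^4 - 61*p^2/9 + 100/9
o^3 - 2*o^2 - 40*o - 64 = (o - 8)*(o + 2)*(o + 4)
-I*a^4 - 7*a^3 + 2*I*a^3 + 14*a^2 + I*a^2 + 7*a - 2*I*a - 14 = (a - 2)*(a - 1)*(a - 7*I)*(-I*a - I)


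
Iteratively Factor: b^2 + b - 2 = (b + 2)*(b - 1)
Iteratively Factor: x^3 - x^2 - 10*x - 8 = (x - 4)*(x^2 + 3*x + 2) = (x - 4)*(x + 2)*(x + 1)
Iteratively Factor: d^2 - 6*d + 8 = (d - 2)*(d - 4)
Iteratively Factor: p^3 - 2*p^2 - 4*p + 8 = (p + 2)*(p^2 - 4*p + 4) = (p - 2)*(p + 2)*(p - 2)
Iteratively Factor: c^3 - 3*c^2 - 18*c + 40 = (c - 5)*(c^2 + 2*c - 8) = (c - 5)*(c - 2)*(c + 4)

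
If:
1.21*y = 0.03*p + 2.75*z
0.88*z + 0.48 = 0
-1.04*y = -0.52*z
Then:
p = 39.00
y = -0.27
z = -0.55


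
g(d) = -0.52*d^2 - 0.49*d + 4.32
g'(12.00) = -12.97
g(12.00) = -76.44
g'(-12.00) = 11.99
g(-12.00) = -64.68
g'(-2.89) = 2.52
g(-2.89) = 1.39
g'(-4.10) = 3.77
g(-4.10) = -2.41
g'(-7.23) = 7.03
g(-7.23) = -19.32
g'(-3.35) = 2.99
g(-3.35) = 0.13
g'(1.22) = -1.76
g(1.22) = 2.95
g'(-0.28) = -0.20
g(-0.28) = 4.42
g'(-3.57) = 3.22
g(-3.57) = -0.56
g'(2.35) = -2.93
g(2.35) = 0.30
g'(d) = -1.04*d - 0.49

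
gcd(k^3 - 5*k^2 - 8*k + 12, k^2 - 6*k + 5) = k - 1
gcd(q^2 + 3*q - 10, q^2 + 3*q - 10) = q^2 + 3*q - 10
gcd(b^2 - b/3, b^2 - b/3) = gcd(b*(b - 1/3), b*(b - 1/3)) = b^2 - b/3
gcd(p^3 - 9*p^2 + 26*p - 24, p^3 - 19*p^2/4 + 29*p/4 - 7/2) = p - 2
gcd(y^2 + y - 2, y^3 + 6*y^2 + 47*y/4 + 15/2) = y + 2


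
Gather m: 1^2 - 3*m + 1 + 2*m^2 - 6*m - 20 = 2*m^2 - 9*m - 18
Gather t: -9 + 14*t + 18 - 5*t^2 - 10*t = -5*t^2 + 4*t + 9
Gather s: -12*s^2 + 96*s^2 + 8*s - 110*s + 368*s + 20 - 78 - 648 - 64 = 84*s^2 + 266*s - 770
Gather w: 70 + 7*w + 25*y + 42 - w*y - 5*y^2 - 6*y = w*(7 - y) - 5*y^2 + 19*y + 112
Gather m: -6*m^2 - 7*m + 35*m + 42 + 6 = -6*m^2 + 28*m + 48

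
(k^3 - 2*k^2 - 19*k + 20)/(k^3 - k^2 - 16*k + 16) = (k - 5)/(k - 4)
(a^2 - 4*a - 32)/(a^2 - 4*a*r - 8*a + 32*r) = (-a - 4)/(-a + 4*r)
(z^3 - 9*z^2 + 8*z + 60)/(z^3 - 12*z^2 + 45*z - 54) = (z^2 - 3*z - 10)/(z^2 - 6*z + 9)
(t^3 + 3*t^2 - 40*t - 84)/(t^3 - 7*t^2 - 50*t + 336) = (t + 2)/(t - 8)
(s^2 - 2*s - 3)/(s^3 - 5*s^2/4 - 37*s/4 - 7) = 4*(s - 3)/(4*s^2 - 9*s - 28)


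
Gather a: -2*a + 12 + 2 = 14 - 2*a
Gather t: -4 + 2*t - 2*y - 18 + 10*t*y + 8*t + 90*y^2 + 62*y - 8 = t*(10*y + 10) + 90*y^2 + 60*y - 30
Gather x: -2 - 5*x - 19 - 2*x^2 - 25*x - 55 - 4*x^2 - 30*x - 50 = -6*x^2 - 60*x - 126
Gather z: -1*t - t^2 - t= -t^2 - 2*t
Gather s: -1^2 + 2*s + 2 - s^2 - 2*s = 1 - s^2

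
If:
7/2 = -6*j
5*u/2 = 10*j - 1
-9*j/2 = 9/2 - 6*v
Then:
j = -7/12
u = -41/15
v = 5/16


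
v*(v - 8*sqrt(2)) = v^2 - 8*sqrt(2)*v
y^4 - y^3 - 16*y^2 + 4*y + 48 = (y - 4)*(y - 2)*(y + 2)*(y + 3)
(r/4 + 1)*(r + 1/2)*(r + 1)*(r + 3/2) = r^4/4 + 7*r^3/4 + 59*r^2/16 + 47*r/16 + 3/4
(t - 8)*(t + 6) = t^2 - 2*t - 48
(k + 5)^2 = k^2 + 10*k + 25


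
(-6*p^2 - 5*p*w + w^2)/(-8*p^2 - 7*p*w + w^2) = (6*p - w)/(8*p - w)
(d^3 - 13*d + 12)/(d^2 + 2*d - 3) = (d^2 + d - 12)/(d + 3)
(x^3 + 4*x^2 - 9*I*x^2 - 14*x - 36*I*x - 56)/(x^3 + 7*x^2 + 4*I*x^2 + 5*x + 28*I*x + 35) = (x^3 + x^2*(4 - 9*I) + x*(-14 - 36*I) - 56)/(x^3 + x^2*(7 + 4*I) + x*(5 + 28*I) + 35)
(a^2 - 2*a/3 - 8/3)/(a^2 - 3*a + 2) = (a + 4/3)/(a - 1)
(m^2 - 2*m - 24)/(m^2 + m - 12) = (m - 6)/(m - 3)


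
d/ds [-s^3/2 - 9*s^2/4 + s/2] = -3*s^2/2 - 9*s/2 + 1/2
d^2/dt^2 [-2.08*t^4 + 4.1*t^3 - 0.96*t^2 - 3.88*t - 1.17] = -24.96*t^2 + 24.6*t - 1.92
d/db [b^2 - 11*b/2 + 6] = 2*b - 11/2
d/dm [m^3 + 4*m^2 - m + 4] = 3*m^2 + 8*m - 1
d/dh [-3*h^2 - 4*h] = -6*h - 4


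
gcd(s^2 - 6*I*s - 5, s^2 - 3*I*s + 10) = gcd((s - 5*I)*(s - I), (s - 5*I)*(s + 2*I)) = s - 5*I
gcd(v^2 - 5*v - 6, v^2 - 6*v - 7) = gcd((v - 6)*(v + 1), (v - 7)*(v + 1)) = v + 1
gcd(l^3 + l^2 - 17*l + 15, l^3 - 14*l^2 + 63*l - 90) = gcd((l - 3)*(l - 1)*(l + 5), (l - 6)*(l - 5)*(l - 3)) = l - 3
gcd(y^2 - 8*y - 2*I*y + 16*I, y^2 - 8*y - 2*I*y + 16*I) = y^2 + y*(-8 - 2*I) + 16*I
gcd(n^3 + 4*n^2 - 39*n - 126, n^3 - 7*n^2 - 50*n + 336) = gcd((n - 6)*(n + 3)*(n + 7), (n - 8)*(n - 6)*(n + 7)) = n^2 + n - 42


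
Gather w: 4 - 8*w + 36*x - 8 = -8*w + 36*x - 4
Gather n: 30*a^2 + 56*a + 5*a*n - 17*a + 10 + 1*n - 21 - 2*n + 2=30*a^2 + 39*a + n*(5*a - 1) - 9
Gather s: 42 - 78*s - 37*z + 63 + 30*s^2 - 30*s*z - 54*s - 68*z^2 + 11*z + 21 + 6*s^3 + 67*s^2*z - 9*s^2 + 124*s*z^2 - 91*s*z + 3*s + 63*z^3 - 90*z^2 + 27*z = 6*s^3 + s^2*(67*z + 21) + s*(124*z^2 - 121*z - 129) + 63*z^3 - 158*z^2 + z + 126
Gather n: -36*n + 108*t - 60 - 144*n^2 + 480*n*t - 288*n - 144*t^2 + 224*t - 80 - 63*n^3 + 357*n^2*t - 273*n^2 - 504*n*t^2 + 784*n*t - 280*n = -63*n^3 + n^2*(357*t - 417) + n*(-504*t^2 + 1264*t - 604) - 144*t^2 + 332*t - 140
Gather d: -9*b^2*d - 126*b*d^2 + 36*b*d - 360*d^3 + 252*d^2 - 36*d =-360*d^3 + d^2*(252 - 126*b) + d*(-9*b^2 + 36*b - 36)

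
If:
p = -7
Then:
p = -7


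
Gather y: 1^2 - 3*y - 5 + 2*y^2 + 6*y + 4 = 2*y^2 + 3*y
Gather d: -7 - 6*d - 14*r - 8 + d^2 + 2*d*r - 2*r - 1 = d^2 + d*(2*r - 6) - 16*r - 16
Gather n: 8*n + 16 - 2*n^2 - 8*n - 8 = 8 - 2*n^2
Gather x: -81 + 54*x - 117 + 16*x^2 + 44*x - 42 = 16*x^2 + 98*x - 240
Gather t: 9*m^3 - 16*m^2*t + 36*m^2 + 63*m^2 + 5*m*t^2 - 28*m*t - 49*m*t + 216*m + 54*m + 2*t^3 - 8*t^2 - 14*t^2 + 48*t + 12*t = 9*m^3 + 99*m^2 + 270*m + 2*t^3 + t^2*(5*m - 22) + t*(-16*m^2 - 77*m + 60)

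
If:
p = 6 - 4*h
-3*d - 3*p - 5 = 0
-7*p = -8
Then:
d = -59/21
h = 17/14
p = 8/7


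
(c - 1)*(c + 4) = c^2 + 3*c - 4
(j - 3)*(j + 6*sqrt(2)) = j^2 - 3*j + 6*sqrt(2)*j - 18*sqrt(2)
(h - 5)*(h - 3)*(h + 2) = h^3 - 6*h^2 - h + 30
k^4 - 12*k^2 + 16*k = k*(k - 2)^2*(k + 4)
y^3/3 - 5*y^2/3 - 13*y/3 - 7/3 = (y/3 + 1/3)*(y - 7)*(y + 1)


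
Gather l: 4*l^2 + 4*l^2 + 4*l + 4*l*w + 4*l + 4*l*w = 8*l^2 + l*(8*w + 8)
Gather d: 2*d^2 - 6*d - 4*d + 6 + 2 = 2*d^2 - 10*d + 8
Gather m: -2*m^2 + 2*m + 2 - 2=-2*m^2 + 2*m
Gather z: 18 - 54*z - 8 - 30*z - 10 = -84*z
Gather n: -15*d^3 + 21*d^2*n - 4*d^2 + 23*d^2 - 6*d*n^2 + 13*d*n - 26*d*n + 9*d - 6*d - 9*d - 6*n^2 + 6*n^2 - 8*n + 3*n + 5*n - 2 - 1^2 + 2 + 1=-15*d^3 + 19*d^2 - 6*d*n^2 - 6*d + n*(21*d^2 - 13*d)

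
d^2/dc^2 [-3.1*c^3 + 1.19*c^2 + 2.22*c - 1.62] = 2.38 - 18.6*c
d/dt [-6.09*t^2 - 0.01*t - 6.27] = -12.18*t - 0.01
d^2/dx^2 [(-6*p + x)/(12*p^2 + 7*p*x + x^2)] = 2*((-p - 3*x)*(12*p^2 + 7*p*x + x^2) - (6*p - x)*(7*p + 2*x)^2)/(12*p^2 + 7*p*x + x^2)^3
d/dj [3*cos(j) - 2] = -3*sin(j)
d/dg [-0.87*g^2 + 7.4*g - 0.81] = 7.4 - 1.74*g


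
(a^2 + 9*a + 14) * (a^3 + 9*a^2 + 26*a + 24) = a^5 + 18*a^4 + 121*a^3 + 384*a^2 + 580*a + 336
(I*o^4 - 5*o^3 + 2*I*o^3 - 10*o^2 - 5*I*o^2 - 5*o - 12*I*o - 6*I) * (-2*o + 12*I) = -2*I*o^5 - 2*o^4 - 4*I*o^4 - 4*o^3 - 50*I*o^3 + 70*o^2 - 96*I*o^2 + 144*o - 48*I*o + 72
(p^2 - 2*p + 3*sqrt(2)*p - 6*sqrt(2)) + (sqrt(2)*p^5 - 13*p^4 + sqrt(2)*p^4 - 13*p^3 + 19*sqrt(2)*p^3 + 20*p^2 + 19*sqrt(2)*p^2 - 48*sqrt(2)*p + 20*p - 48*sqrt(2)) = sqrt(2)*p^5 - 13*p^4 + sqrt(2)*p^4 - 13*p^3 + 19*sqrt(2)*p^3 + 21*p^2 + 19*sqrt(2)*p^2 - 45*sqrt(2)*p + 18*p - 54*sqrt(2)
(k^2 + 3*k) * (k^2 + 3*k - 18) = k^4 + 6*k^3 - 9*k^2 - 54*k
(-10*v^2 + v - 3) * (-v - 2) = 10*v^3 + 19*v^2 + v + 6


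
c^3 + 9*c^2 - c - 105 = (c - 3)*(c + 5)*(c + 7)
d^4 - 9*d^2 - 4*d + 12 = (d - 3)*(d - 1)*(d + 2)^2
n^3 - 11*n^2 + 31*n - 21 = (n - 7)*(n - 3)*(n - 1)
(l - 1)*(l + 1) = l^2 - 1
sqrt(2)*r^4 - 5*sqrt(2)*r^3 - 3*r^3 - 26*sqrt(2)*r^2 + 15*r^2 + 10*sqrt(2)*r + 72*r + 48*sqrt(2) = (r - 8)*(r + 3)*(r - 2*sqrt(2))*(sqrt(2)*r + 1)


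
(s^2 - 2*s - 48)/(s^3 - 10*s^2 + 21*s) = (s^2 - 2*s - 48)/(s*(s^2 - 10*s + 21))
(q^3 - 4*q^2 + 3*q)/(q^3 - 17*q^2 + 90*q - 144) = q*(q - 1)/(q^2 - 14*q + 48)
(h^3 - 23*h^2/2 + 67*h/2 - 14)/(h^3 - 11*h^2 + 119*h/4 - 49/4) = 2*(h - 4)/(2*h - 7)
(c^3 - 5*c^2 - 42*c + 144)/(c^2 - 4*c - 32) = (c^2 + 3*c - 18)/(c + 4)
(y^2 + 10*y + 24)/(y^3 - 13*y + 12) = (y + 6)/(y^2 - 4*y + 3)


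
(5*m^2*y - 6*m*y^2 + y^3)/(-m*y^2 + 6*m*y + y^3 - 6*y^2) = (-5*m + y)/(y - 6)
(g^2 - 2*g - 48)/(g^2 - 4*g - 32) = (g + 6)/(g + 4)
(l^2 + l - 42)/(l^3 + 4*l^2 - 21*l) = (l - 6)/(l*(l - 3))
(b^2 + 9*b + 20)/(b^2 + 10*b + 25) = (b + 4)/(b + 5)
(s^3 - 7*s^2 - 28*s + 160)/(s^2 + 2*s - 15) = (s^2 - 12*s + 32)/(s - 3)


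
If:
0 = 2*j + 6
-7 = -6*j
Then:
No Solution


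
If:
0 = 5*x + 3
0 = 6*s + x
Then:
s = 1/10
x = -3/5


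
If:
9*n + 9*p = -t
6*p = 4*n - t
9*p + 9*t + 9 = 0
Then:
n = -3/77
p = 13/77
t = -90/77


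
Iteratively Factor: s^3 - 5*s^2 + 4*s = (s - 1)*(s^2 - 4*s) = s*(s - 1)*(s - 4)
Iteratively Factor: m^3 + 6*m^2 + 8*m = (m + 2)*(m^2 + 4*m) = (m + 2)*(m + 4)*(m)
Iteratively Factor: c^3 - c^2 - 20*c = (c - 5)*(c^2 + 4*c) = c*(c - 5)*(c + 4)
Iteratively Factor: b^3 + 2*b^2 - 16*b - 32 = (b + 2)*(b^2 - 16) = (b + 2)*(b + 4)*(b - 4)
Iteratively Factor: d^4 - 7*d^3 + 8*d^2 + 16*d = (d + 1)*(d^3 - 8*d^2 + 16*d) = d*(d + 1)*(d^2 - 8*d + 16) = d*(d - 4)*(d + 1)*(d - 4)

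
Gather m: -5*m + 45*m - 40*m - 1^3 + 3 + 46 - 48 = 0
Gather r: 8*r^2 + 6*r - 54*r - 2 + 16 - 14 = 8*r^2 - 48*r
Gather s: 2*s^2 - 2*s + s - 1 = 2*s^2 - s - 1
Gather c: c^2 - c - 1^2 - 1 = c^2 - c - 2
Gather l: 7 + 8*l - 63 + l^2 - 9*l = l^2 - l - 56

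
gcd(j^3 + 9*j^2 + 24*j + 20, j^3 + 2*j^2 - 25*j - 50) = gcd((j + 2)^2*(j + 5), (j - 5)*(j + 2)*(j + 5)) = j^2 + 7*j + 10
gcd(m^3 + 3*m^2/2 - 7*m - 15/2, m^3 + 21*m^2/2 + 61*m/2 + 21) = m + 1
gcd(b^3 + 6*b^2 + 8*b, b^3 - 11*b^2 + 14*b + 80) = b + 2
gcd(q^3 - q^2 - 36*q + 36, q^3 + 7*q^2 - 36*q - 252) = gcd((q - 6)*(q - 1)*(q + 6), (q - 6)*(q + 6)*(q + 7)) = q^2 - 36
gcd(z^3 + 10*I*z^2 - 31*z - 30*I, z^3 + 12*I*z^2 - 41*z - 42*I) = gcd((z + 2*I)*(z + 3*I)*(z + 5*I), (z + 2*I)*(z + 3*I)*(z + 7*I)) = z^2 + 5*I*z - 6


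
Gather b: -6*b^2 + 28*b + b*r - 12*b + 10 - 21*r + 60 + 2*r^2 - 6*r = -6*b^2 + b*(r + 16) + 2*r^2 - 27*r + 70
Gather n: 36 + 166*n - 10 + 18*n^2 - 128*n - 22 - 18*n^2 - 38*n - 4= 0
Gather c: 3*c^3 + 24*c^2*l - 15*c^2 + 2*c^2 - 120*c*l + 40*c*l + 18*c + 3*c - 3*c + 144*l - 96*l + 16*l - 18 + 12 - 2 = 3*c^3 + c^2*(24*l - 13) + c*(18 - 80*l) + 64*l - 8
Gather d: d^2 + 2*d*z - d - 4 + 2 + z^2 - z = d^2 + d*(2*z - 1) + z^2 - z - 2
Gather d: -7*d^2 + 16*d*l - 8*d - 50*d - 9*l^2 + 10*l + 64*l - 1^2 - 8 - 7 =-7*d^2 + d*(16*l - 58) - 9*l^2 + 74*l - 16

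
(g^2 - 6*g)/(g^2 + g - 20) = g*(g - 6)/(g^2 + g - 20)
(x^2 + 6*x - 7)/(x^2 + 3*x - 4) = (x + 7)/(x + 4)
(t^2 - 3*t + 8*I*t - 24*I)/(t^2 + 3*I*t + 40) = (t - 3)/(t - 5*I)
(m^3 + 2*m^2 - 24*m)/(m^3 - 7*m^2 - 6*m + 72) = m*(m + 6)/(m^2 - 3*m - 18)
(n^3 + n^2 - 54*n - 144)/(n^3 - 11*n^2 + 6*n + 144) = (n + 6)/(n - 6)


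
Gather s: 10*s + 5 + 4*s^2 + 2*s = 4*s^2 + 12*s + 5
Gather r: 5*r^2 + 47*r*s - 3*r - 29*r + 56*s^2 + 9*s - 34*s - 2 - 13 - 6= 5*r^2 + r*(47*s - 32) + 56*s^2 - 25*s - 21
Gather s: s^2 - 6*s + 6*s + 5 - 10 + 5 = s^2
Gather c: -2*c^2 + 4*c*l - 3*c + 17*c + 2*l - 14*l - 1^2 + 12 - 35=-2*c^2 + c*(4*l + 14) - 12*l - 24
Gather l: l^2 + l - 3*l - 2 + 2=l^2 - 2*l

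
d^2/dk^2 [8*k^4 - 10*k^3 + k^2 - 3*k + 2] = 96*k^2 - 60*k + 2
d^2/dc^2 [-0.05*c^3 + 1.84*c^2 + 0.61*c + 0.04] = 3.68 - 0.3*c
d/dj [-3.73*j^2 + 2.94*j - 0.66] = 2.94 - 7.46*j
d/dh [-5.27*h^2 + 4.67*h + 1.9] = 4.67 - 10.54*h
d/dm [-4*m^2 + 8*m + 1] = 8 - 8*m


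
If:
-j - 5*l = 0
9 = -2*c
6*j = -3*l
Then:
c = -9/2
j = 0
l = 0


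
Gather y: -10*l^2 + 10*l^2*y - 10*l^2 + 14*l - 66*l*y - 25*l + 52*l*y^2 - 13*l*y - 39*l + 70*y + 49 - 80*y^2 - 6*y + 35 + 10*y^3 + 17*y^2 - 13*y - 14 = -20*l^2 - 50*l + 10*y^3 + y^2*(52*l - 63) + y*(10*l^2 - 79*l + 51) + 70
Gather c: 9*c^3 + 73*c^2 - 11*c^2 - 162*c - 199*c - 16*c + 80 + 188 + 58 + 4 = 9*c^3 + 62*c^2 - 377*c + 330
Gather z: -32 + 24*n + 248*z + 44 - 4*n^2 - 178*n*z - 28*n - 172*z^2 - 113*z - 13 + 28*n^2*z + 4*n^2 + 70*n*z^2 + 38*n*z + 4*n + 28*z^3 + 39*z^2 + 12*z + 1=28*z^3 + z^2*(70*n - 133) + z*(28*n^2 - 140*n + 147)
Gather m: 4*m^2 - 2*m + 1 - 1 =4*m^2 - 2*m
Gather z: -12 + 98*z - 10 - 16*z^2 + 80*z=-16*z^2 + 178*z - 22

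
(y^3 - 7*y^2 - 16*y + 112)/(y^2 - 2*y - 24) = (y^2 - 11*y + 28)/(y - 6)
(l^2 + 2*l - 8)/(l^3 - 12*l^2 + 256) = (l - 2)/(l^2 - 16*l + 64)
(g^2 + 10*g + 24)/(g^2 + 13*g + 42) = (g + 4)/(g + 7)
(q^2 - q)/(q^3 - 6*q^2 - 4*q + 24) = q*(q - 1)/(q^3 - 6*q^2 - 4*q + 24)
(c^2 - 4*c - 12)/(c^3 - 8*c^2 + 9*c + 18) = (c + 2)/(c^2 - 2*c - 3)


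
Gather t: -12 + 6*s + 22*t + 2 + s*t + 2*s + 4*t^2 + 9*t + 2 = 8*s + 4*t^2 + t*(s + 31) - 8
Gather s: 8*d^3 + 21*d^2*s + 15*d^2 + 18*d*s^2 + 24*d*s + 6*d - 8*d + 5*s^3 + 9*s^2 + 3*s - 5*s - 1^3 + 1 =8*d^3 + 15*d^2 - 2*d + 5*s^3 + s^2*(18*d + 9) + s*(21*d^2 + 24*d - 2)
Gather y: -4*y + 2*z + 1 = -4*y + 2*z + 1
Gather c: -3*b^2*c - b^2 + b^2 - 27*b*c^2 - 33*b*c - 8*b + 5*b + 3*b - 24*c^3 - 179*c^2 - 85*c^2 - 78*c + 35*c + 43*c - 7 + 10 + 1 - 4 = -24*c^3 + c^2*(-27*b - 264) + c*(-3*b^2 - 33*b)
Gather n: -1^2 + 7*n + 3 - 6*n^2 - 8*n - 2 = -6*n^2 - n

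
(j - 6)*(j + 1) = j^2 - 5*j - 6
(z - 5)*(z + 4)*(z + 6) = z^3 + 5*z^2 - 26*z - 120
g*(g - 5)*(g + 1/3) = g^3 - 14*g^2/3 - 5*g/3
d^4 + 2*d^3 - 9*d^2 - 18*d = d*(d - 3)*(d + 2)*(d + 3)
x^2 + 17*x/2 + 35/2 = (x + 7/2)*(x + 5)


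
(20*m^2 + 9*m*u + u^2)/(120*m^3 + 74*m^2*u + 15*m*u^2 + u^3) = 1/(6*m + u)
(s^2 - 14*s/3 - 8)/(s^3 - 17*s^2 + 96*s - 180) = (s + 4/3)/(s^2 - 11*s + 30)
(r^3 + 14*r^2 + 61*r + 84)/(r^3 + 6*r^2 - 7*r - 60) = (r^2 + 10*r + 21)/(r^2 + 2*r - 15)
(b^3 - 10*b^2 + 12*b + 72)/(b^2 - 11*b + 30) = (b^2 - 4*b - 12)/(b - 5)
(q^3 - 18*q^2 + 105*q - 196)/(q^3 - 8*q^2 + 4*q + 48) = (q^2 - 14*q + 49)/(q^2 - 4*q - 12)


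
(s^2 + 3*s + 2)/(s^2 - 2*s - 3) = (s + 2)/(s - 3)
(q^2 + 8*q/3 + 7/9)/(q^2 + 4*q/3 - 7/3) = (q + 1/3)/(q - 1)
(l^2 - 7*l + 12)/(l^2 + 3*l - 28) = (l - 3)/(l + 7)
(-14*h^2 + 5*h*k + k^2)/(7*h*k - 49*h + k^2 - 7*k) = (-2*h + k)/(k - 7)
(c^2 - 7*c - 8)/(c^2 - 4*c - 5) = (c - 8)/(c - 5)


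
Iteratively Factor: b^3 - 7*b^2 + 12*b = (b)*(b^2 - 7*b + 12) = b*(b - 4)*(b - 3)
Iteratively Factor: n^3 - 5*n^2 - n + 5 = (n - 5)*(n^2 - 1) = (n - 5)*(n - 1)*(n + 1)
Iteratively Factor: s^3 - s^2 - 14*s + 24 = (s - 2)*(s^2 + s - 12) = (s - 2)*(s + 4)*(s - 3)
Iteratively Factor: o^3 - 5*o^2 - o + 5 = (o - 5)*(o^2 - 1) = (o - 5)*(o + 1)*(o - 1)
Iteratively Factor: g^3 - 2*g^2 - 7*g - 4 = (g - 4)*(g^2 + 2*g + 1) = (g - 4)*(g + 1)*(g + 1)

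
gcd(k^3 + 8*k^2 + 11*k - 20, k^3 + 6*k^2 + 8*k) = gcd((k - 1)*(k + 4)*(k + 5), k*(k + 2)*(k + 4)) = k + 4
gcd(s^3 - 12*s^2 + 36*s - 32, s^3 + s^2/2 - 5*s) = s - 2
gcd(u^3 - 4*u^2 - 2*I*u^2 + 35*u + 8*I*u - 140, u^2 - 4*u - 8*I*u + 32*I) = u - 4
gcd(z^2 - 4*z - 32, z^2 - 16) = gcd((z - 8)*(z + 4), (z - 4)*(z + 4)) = z + 4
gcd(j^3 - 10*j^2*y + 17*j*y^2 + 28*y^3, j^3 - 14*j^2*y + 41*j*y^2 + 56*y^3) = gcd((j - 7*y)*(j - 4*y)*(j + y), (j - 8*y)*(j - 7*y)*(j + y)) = -j^2 + 6*j*y + 7*y^2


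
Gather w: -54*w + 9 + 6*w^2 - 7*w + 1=6*w^2 - 61*w + 10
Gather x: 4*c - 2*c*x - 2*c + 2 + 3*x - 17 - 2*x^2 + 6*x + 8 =2*c - 2*x^2 + x*(9 - 2*c) - 7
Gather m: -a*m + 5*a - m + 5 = 5*a + m*(-a - 1) + 5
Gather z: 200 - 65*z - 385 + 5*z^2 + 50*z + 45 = 5*z^2 - 15*z - 140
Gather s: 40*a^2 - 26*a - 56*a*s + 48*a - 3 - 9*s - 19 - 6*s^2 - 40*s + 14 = 40*a^2 + 22*a - 6*s^2 + s*(-56*a - 49) - 8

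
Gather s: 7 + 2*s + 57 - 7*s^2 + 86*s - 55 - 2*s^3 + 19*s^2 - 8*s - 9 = -2*s^3 + 12*s^2 + 80*s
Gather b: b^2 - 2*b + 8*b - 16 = b^2 + 6*b - 16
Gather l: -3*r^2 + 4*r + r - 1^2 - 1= -3*r^2 + 5*r - 2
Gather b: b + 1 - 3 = b - 2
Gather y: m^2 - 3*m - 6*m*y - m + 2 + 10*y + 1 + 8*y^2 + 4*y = m^2 - 4*m + 8*y^2 + y*(14 - 6*m) + 3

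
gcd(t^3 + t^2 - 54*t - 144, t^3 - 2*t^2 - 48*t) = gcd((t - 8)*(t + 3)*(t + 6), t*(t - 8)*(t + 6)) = t^2 - 2*t - 48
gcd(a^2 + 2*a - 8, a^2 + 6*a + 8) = a + 4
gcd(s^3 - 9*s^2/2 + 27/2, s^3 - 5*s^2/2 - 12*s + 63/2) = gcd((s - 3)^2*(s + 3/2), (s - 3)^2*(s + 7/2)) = s^2 - 6*s + 9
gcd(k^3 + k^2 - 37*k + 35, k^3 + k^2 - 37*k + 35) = k^3 + k^2 - 37*k + 35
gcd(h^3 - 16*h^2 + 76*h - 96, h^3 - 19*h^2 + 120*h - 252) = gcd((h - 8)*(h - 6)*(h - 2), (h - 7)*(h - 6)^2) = h - 6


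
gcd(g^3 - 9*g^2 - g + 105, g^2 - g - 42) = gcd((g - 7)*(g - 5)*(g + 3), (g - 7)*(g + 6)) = g - 7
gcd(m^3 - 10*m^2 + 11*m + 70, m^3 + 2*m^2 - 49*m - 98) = m^2 - 5*m - 14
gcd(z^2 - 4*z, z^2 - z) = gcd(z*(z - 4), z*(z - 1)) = z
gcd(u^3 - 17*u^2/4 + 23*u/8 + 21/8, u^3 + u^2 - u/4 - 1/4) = u + 1/2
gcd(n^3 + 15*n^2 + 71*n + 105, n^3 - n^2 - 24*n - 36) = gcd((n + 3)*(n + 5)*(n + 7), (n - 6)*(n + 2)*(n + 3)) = n + 3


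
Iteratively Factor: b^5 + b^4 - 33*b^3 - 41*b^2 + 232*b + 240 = (b + 4)*(b^4 - 3*b^3 - 21*b^2 + 43*b + 60) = (b - 5)*(b + 4)*(b^3 + 2*b^2 - 11*b - 12) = (b - 5)*(b + 1)*(b + 4)*(b^2 + b - 12) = (b - 5)*(b + 1)*(b + 4)^2*(b - 3)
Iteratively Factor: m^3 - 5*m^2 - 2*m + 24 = (m - 4)*(m^2 - m - 6) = (m - 4)*(m + 2)*(m - 3)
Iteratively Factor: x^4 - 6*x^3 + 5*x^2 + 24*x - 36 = (x + 2)*(x^3 - 8*x^2 + 21*x - 18) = (x - 3)*(x + 2)*(x^2 - 5*x + 6) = (x - 3)^2*(x + 2)*(x - 2)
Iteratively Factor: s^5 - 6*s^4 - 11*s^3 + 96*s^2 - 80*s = (s - 5)*(s^4 - s^3 - 16*s^2 + 16*s) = (s - 5)*(s - 1)*(s^3 - 16*s) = (s - 5)*(s - 4)*(s - 1)*(s^2 + 4*s) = (s - 5)*(s - 4)*(s - 1)*(s + 4)*(s)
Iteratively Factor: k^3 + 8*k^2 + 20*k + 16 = (k + 2)*(k^2 + 6*k + 8) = (k + 2)^2*(k + 4)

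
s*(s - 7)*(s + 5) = s^3 - 2*s^2 - 35*s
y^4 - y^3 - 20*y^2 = y^2*(y - 5)*(y + 4)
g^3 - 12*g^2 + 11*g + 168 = (g - 8)*(g - 7)*(g + 3)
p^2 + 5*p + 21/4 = (p + 3/2)*(p + 7/2)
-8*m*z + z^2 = z*(-8*m + z)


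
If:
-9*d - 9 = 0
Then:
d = -1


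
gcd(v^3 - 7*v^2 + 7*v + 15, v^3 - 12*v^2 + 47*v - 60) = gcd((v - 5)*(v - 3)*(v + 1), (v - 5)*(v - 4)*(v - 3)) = v^2 - 8*v + 15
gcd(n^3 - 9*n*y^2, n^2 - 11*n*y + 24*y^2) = -n + 3*y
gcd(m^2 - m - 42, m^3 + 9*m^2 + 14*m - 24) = m + 6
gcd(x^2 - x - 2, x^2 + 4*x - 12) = x - 2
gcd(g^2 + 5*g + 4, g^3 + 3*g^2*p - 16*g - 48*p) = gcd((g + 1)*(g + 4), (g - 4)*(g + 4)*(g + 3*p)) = g + 4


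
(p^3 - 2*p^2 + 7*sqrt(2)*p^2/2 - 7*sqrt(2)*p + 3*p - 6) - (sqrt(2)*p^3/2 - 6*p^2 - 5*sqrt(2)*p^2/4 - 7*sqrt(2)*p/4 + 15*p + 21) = -sqrt(2)*p^3/2 + p^3 + 4*p^2 + 19*sqrt(2)*p^2/4 - 12*p - 21*sqrt(2)*p/4 - 27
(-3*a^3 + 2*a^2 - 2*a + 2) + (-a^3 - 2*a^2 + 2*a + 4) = 6 - 4*a^3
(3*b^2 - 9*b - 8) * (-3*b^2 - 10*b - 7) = -9*b^4 - 3*b^3 + 93*b^2 + 143*b + 56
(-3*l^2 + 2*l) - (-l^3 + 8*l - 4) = l^3 - 3*l^2 - 6*l + 4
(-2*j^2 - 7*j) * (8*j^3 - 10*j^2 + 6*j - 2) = -16*j^5 - 36*j^4 + 58*j^3 - 38*j^2 + 14*j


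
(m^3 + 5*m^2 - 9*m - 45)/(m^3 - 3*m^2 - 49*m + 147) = (m^2 + 8*m + 15)/(m^2 - 49)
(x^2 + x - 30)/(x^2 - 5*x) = (x + 6)/x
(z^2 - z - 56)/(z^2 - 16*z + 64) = (z + 7)/(z - 8)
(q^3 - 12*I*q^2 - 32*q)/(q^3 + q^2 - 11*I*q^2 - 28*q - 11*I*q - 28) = q*(q - 8*I)/(q^2 + q*(1 - 7*I) - 7*I)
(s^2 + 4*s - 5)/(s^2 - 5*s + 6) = (s^2 + 4*s - 5)/(s^2 - 5*s + 6)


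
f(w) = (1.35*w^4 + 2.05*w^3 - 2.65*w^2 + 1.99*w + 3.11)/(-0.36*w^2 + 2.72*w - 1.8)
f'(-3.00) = 4.73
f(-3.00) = -2.07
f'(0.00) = -3.72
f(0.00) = -1.73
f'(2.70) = 38.32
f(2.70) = 34.68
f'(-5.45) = 17.30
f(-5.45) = -28.29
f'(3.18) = 61.06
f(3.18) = 58.15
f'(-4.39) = 11.41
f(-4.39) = -13.12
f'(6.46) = 11947.24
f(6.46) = 3756.35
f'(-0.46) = -2.13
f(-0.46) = -0.48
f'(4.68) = 275.45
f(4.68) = 266.73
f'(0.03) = -3.96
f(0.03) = -1.84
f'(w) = (0.72*w - 2.72)*(1.35*w^4 + 2.05*w^3 - 2.65*w^2 + 1.99*w + 3.11)/(-0.36*w^2 + 2.72*w - 1.8)^2 + (5.4*w^3 + 6.15*w^2 - 5.3*w + 1.99)/(-0.36*w^2 + 2.72*w - 1.8) = (-0.972*w^5 + 10.278*w^4 + 1.432*w^3 - 17.5616*w^2 + 11.7792*w - 12.0412)/(0.1296*w^4 - 1.9584*w^3 + 8.6944*w^2 - 9.792*w + 3.24)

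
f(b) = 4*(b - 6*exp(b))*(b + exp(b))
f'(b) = 4*(1 - 6*exp(b))*(b + exp(b)) + 4*(b - 6*exp(b))*(exp(b) + 1) = -20*b*exp(b) + 8*b - 48*exp(2*b) - 20*exp(b)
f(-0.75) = 3.98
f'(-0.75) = -19.07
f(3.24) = -17259.90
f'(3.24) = -33433.95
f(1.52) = -631.48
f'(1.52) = -1221.73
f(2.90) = -8947.65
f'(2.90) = -17248.76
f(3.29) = -19015.91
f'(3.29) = -36862.69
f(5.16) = -745865.45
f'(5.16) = -1477412.15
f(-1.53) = 14.86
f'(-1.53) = -12.20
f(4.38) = -159895.75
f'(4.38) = -314512.89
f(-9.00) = 324.02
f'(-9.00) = -71.98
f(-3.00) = 38.93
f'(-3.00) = -22.13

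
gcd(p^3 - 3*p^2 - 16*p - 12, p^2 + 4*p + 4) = p + 2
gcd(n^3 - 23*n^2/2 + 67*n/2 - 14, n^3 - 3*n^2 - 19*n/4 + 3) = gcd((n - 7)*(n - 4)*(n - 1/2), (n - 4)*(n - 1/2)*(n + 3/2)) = n^2 - 9*n/2 + 2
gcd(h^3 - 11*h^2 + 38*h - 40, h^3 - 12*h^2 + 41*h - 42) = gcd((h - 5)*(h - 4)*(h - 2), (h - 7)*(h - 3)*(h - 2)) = h - 2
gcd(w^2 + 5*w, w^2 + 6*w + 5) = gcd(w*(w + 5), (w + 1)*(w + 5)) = w + 5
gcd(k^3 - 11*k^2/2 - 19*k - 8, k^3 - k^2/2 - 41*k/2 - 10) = k + 1/2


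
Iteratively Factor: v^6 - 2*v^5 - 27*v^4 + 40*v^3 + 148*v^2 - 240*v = (v - 5)*(v^5 + 3*v^4 - 12*v^3 - 20*v^2 + 48*v) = (v - 5)*(v + 3)*(v^4 - 12*v^2 + 16*v) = (v - 5)*(v - 2)*(v + 3)*(v^3 + 2*v^2 - 8*v) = (v - 5)*(v - 2)*(v + 3)*(v + 4)*(v^2 - 2*v) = (v - 5)*(v - 2)^2*(v + 3)*(v + 4)*(v)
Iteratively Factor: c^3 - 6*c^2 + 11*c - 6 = (c - 2)*(c^2 - 4*c + 3) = (c - 3)*(c - 2)*(c - 1)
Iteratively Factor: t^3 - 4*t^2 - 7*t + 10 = (t - 1)*(t^2 - 3*t - 10) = (t - 1)*(t + 2)*(t - 5)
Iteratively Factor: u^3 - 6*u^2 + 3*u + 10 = (u - 5)*(u^2 - u - 2) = (u - 5)*(u - 2)*(u + 1)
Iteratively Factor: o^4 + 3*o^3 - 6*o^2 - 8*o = (o + 1)*(o^3 + 2*o^2 - 8*o) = (o - 2)*(o + 1)*(o^2 + 4*o) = (o - 2)*(o + 1)*(o + 4)*(o)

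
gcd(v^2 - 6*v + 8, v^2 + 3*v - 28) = v - 4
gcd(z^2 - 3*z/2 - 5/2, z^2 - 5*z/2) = z - 5/2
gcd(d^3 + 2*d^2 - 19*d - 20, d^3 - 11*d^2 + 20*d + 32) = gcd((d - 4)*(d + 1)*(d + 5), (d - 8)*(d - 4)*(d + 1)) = d^2 - 3*d - 4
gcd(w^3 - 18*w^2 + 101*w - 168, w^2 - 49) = w - 7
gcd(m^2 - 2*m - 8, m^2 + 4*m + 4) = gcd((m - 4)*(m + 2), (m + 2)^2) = m + 2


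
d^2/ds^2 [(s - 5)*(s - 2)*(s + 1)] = 6*s - 12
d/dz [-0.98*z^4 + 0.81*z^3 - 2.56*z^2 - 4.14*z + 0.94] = -3.92*z^3 + 2.43*z^2 - 5.12*z - 4.14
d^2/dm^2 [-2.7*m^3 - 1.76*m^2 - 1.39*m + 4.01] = -16.2*m - 3.52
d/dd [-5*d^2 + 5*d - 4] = 5 - 10*d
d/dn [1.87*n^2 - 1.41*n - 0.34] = 3.74*n - 1.41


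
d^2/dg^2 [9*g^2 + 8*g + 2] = 18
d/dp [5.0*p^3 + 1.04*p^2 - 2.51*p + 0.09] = 15.0*p^2 + 2.08*p - 2.51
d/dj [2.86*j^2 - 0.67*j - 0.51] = 5.72*j - 0.67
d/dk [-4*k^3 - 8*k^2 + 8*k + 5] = -12*k^2 - 16*k + 8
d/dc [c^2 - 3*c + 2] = 2*c - 3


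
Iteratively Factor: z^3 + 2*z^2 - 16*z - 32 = (z + 4)*(z^2 - 2*z - 8) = (z + 2)*(z + 4)*(z - 4)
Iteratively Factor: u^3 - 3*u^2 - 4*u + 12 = (u - 3)*(u^2 - 4) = (u - 3)*(u - 2)*(u + 2)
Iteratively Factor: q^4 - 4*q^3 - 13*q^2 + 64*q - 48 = (q + 4)*(q^3 - 8*q^2 + 19*q - 12) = (q - 4)*(q + 4)*(q^2 - 4*q + 3) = (q - 4)*(q - 1)*(q + 4)*(q - 3)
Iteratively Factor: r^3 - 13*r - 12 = (r + 3)*(r^2 - 3*r - 4) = (r - 4)*(r + 3)*(r + 1)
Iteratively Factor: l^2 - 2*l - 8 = (l + 2)*(l - 4)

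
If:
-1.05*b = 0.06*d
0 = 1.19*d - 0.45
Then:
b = -0.02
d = 0.38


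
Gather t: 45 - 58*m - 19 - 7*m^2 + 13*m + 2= -7*m^2 - 45*m + 28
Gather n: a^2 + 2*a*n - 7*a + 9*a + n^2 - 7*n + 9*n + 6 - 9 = a^2 + 2*a + n^2 + n*(2*a + 2) - 3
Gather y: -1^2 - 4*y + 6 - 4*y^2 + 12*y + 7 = -4*y^2 + 8*y + 12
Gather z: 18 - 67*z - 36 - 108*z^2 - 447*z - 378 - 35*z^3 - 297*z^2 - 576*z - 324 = -35*z^3 - 405*z^2 - 1090*z - 720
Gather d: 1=1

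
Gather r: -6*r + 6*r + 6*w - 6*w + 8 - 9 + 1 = 0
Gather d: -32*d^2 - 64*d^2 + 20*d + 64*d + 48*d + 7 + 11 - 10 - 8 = -96*d^2 + 132*d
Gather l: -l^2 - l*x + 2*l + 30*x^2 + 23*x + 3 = -l^2 + l*(2 - x) + 30*x^2 + 23*x + 3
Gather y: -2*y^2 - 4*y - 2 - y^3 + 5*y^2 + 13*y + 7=-y^3 + 3*y^2 + 9*y + 5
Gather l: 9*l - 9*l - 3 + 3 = 0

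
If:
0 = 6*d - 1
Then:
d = 1/6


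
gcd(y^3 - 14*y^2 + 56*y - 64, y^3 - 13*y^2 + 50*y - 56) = y^2 - 6*y + 8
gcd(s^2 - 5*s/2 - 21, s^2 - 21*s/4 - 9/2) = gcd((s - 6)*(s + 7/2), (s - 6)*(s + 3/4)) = s - 6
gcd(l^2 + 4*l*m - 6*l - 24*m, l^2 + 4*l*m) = l + 4*m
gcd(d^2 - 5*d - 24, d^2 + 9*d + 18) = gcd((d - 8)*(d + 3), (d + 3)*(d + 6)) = d + 3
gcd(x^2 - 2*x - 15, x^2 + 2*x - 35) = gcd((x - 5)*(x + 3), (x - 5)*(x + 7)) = x - 5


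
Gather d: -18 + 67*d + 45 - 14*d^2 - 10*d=-14*d^2 + 57*d + 27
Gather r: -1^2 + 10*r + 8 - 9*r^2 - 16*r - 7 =-9*r^2 - 6*r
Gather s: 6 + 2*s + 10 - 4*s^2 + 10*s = -4*s^2 + 12*s + 16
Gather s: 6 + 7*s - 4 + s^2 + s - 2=s^2 + 8*s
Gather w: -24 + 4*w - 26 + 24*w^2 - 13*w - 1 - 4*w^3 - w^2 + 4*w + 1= -4*w^3 + 23*w^2 - 5*w - 50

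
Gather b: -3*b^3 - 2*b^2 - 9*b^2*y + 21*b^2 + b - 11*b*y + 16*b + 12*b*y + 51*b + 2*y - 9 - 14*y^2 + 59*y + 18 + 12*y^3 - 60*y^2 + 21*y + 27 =-3*b^3 + b^2*(19 - 9*y) + b*(y + 68) + 12*y^3 - 74*y^2 + 82*y + 36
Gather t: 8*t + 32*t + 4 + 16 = 40*t + 20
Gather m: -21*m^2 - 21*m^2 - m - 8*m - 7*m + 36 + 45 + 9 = -42*m^2 - 16*m + 90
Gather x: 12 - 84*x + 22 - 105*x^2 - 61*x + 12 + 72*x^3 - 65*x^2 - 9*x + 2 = 72*x^3 - 170*x^2 - 154*x + 48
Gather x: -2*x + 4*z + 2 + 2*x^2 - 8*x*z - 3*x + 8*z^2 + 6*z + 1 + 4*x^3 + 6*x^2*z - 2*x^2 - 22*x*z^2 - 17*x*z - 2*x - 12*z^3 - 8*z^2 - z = 4*x^3 + 6*x^2*z + x*(-22*z^2 - 25*z - 7) - 12*z^3 + 9*z + 3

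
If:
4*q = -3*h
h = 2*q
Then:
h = 0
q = 0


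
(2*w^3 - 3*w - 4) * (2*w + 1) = 4*w^4 + 2*w^3 - 6*w^2 - 11*w - 4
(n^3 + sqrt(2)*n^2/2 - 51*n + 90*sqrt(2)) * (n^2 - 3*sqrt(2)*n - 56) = n^5 - 5*sqrt(2)*n^4/2 - 110*n^3 + 215*sqrt(2)*n^2 + 2316*n - 5040*sqrt(2)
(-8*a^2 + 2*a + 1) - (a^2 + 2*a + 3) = -9*a^2 - 2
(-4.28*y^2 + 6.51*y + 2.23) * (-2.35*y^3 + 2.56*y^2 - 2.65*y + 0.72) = 10.058*y^5 - 26.2553*y^4 + 22.7671*y^3 - 14.6243*y^2 - 1.2223*y + 1.6056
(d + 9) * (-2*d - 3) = -2*d^2 - 21*d - 27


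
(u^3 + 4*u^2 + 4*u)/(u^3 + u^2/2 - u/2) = 2*(u^2 + 4*u + 4)/(2*u^2 + u - 1)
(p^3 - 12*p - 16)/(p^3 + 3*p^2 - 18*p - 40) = (p + 2)/(p + 5)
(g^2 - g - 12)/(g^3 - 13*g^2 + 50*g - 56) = (g + 3)/(g^2 - 9*g + 14)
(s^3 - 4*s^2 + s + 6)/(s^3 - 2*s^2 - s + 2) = (s - 3)/(s - 1)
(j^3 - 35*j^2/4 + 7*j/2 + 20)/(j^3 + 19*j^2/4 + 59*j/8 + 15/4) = 2*(j^2 - 10*j + 16)/(2*j^2 + 7*j + 6)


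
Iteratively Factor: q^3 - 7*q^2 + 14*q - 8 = (q - 2)*(q^2 - 5*q + 4) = (q - 2)*(q - 1)*(q - 4)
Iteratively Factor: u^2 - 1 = (u - 1)*(u + 1)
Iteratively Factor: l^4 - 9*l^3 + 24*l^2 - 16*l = (l)*(l^3 - 9*l^2 + 24*l - 16) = l*(l - 1)*(l^2 - 8*l + 16) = l*(l - 4)*(l - 1)*(l - 4)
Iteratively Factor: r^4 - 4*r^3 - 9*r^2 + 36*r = (r - 4)*(r^3 - 9*r) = (r - 4)*(r + 3)*(r^2 - 3*r) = r*(r - 4)*(r + 3)*(r - 3)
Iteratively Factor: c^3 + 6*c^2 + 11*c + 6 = (c + 3)*(c^2 + 3*c + 2) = (c + 2)*(c + 3)*(c + 1)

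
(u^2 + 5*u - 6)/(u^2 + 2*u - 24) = (u - 1)/(u - 4)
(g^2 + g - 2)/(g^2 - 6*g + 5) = (g + 2)/(g - 5)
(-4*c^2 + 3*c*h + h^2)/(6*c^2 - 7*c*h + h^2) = (-4*c - h)/(6*c - h)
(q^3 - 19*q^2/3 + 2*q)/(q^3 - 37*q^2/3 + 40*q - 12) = q/(q - 6)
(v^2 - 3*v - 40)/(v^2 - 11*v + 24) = (v + 5)/(v - 3)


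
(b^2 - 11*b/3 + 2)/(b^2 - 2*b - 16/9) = 3*(-3*b^2 + 11*b - 6)/(-9*b^2 + 18*b + 16)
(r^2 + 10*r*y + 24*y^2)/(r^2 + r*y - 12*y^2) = (-r - 6*y)/(-r + 3*y)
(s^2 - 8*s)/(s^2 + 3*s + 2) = s*(s - 8)/(s^2 + 3*s + 2)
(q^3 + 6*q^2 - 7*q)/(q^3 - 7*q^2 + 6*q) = (q + 7)/(q - 6)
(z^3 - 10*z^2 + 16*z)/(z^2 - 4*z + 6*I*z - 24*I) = z*(z^2 - 10*z + 16)/(z^2 - 4*z + 6*I*z - 24*I)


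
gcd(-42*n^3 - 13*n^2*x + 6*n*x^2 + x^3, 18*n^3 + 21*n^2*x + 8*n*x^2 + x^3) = 2*n + x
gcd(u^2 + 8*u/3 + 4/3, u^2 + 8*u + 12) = u + 2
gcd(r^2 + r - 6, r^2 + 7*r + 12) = r + 3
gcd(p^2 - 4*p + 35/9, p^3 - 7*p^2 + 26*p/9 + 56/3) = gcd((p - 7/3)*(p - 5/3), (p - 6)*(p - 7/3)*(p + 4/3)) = p - 7/3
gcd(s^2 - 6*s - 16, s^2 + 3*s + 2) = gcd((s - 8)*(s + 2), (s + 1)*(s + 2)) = s + 2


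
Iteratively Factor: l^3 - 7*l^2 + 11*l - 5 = (l - 1)*(l^2 - 6*l + 5) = (l - 5)*(l - 1)*(l - 1)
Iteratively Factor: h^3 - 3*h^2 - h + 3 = (h + 1)*(h^2 - 4*h + 3) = (h - 3)*(h + 1)*(h - 1)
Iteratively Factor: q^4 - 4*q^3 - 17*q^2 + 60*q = (q)*(q^3 - 4*q^2 - 17*q + 60) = q*(q - 5)*(q^2 + q - 12) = q*(q - 5)*(q + 4)*(q - 3)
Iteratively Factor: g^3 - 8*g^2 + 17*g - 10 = (g - 1)*(g^2 - 7*g + 10) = (g - 5)*(g - 1)*(g - 2)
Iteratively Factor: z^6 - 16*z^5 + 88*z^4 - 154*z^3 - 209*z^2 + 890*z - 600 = (z - 1)*(z^5 - 15*z^4 + 73*z^3 - 81*z^2 - 290*z + 600) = (z - 5)*(z - 1)*(z^4 - 10*z^3 + 23*z^2 + 34*z - 120) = (z - 5)*(z - 4)*(z - 1)*(z^3 - 6*z^2 - z + 30) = (z - 5)^2*(z - 4)*(z - 1)*(z^2 - z - 6) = (z - 5)^2*(z - 4)*(z - 1)*(z + 2)*(z - 3)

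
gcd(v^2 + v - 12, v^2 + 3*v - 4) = v + 4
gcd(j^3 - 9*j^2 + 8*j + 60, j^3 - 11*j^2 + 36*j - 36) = j - 6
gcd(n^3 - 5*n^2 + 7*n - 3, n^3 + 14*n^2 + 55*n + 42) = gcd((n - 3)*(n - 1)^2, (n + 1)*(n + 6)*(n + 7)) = 1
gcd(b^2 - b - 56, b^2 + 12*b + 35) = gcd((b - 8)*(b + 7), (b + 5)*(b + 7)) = b + 7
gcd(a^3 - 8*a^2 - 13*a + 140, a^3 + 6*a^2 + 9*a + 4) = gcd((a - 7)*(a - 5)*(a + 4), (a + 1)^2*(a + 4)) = a + 4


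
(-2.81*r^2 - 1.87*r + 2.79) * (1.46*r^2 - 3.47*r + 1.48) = -4.1026*r^4 + 7.0205*r^3 + 6.4035*r^2 - 12.4489*r + 4.1292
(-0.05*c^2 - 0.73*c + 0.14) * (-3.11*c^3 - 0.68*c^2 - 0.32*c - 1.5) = 0.1555*c^5 + 2.3043*c^4 + 0.077*c^3 + 0.2134*c^2 + 1.0502*c - 0.21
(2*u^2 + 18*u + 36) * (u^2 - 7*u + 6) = 2*u^4 + 4*u^3 - 78*u^2 - 144*u + 216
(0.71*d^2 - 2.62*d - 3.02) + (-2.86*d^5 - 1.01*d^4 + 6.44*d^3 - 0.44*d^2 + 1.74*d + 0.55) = -2.86*d^5 - 1.01*d^4 + 6.44*d^3 + 0.27*d^2 - 0.88*d - 2.47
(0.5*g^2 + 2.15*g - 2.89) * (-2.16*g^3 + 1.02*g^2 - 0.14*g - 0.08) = -1.08*g^5 - 4.134*g^4 + 8.3654*g^3 - 3.2888*g^2 + 0.2326*g + 0.2312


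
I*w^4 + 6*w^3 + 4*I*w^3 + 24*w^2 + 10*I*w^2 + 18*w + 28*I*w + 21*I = (w + 3)*(w - 7*I)*(w + I)*(I*w + I)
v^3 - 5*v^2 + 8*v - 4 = (v - 2)^2*(v - 1)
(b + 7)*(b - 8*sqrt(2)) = b^2 - 8*sqrt(2)*b + 7*b - 56*sqrt(2)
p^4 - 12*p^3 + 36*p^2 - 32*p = p*(p - 8)*(p - 2)^2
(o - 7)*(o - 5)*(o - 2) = o^3 - 14*o^2 + 59*o - 70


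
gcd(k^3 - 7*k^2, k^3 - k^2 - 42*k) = k^2 - 7*k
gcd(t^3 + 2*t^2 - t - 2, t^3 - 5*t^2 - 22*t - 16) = t^2 + 3*t + 2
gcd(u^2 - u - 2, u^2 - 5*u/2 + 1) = u - 2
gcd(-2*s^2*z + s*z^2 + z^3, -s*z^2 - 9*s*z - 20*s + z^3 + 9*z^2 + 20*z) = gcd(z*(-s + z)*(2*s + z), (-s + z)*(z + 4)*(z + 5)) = -s + z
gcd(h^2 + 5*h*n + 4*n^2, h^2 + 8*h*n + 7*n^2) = h + n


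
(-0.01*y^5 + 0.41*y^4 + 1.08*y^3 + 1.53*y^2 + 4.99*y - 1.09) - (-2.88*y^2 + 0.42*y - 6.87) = -0.01*y^5 + 0.41*y^4 + 1.08*y^3 + 4.41*y^2 + 4.57*y + 5.78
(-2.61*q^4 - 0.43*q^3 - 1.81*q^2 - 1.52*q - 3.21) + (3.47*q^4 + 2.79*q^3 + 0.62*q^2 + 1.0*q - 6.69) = 0.86*q^4 + 2.36*q^3 - 1.19*q^2 - 0.52*q - 9.9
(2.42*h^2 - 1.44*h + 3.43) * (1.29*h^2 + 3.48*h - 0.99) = 3.1218*h^4 + 6.564*h^3 - 2.9823*h^2 + 13.362*h - 3.3957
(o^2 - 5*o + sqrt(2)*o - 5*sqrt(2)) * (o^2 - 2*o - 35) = o^4 - 7*o^3 + sqrt(2)*o^3 - 25*o^2 - 7*sqrt(2)*o^2 - 25*sqrt(2)*o + 175*o + 175*sqrt(2)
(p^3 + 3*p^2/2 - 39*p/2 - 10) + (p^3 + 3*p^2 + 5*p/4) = 2*p^3 + 9*p^2/2 - 73*p/4 - 10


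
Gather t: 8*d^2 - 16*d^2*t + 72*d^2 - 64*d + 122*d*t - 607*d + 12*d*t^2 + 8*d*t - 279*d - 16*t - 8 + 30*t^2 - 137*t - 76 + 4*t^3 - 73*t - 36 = 80*d^2 - 950*d + 4*t^3 + t^2*(12*d + 30) + t*(-16*d^2 + 130*d - 226) - 120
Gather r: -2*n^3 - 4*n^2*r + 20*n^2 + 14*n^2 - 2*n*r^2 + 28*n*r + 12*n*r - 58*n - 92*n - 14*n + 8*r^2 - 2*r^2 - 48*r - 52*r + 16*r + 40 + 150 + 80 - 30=-2*n^3 + 34*n^2 - 164*n + r^2*(6 - 2*n) + r*(-4*n^2 + 40*n - 84) + 240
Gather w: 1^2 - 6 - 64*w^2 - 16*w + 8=-64*w^2 - 16*w + 3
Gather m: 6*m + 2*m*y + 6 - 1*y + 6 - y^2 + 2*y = m*(2*y + 6) - y^2 + y + 12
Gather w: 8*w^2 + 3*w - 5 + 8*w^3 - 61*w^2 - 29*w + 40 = 8*w^3 - 53*w^2 - 26*w + 35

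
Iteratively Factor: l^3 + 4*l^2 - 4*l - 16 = (l + 2)*(l^2 + 2*l - 8) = (l + 2)*(l + 4)*(l - 2)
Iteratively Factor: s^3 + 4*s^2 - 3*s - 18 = (s + 3)*(s^2 + s - 6) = (s + 3)^2*(s - 2)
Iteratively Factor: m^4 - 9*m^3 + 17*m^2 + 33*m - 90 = (m - 3)*(m^3 - 6*m^2 - m + 30) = (m - 5)*(m - 3)*(m^2 - m - 6) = (m - 5)*(m - 3)^2*(m + 2)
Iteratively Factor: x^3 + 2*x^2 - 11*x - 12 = (x + 1)*(x^2 + x - 12) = (x + 1)*(x + 4)*(x - 3)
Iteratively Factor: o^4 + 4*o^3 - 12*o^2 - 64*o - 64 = (o + 4)*(o^3 - 12*o - 16) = (o - 4)*(o + 4)*(o^2 + 4*o + 4) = (o - 4)*(o + 2)*(o + 4)*(o + 2)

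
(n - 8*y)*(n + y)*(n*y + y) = n^3*y - 7*n^2*y^2 + n^2*y - 8*n*y^3 - 7*n*y^2 - 8*y^3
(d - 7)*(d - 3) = d^2 - 10*d + 21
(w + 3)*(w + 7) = w^2 + 10*w + 21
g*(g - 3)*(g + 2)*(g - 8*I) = g^4 - g^3 - 8*I*g^3 - 6*g^2 + 8*I*g^2 + 48*I*g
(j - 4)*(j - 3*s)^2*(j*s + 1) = j^4*s - 6*j^3*s^2 - 4*j^3*s + j^3 + 9*j^2*s^3 + 24*j^2*s^2 - 6*j^2*s - 4*j^2 - 36*j*s^3 + 9*j*s^2 + 24*j*s - 36*s^2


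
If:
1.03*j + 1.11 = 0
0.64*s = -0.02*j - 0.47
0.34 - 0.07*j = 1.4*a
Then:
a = 0.30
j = -1.08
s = -0.70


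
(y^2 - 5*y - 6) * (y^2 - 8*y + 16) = y^4 - 13*y^3 + 50*y^2 - 32*y - 96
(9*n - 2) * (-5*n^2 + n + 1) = -45*n^3 + 19*n^2 + 7*n - 2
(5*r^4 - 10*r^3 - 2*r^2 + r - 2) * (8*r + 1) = 40*r^5 - 75*r^4 - 26*r^3 + 6*r^2 - 15*r - 2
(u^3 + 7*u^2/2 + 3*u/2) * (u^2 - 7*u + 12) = u^5 - 7*u^4/2 - 11*u^3 + 63*u^2/2 + 18*u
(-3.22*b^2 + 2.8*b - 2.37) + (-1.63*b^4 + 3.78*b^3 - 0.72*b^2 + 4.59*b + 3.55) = -1.63*b^4 + 3.78*b^3 - 3.94*b^2 + 7.39*b + 1.18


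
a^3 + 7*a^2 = a^2*(a + 7)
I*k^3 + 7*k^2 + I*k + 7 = (k - 7*I)*(k + I)*(I*k + 1)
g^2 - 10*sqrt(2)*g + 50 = (g - 5*sqrt(2))^2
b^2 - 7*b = b*(b - 7)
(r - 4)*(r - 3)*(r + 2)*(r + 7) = r^4 + 2*r^3 - 37*r^2 + 10*r + 168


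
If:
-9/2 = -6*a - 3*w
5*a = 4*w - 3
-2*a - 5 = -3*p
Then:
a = 3/13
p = 71/39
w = 27/26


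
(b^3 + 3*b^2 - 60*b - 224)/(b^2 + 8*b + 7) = (b^2 - 4*b - 32)/(b + 1)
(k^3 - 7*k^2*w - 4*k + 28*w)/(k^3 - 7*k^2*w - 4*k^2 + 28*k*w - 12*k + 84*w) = (k - 2)/(k - 6)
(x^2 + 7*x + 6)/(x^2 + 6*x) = (x + 1)/x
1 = 1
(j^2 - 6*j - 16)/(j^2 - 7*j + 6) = (j^2 - 6*j - 16)/(j^2 - 7*j + 6)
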